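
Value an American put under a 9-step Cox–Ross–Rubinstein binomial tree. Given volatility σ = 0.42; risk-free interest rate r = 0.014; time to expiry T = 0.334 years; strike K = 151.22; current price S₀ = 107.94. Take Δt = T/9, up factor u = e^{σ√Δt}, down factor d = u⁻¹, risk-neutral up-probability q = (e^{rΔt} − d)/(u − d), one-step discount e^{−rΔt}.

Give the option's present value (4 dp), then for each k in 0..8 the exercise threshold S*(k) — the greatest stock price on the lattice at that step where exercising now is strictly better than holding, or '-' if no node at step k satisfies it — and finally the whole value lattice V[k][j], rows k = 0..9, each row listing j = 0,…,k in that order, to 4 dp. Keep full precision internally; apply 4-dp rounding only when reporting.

price = 44.1224
boundary = - - 91.8132 99.5506 91.8132 99.5506 107.9400 117.0364 126.8995
tree:
44.1224
51.8006 35.9510
59.4068 43.7144 27.6795
66.5428 51.6694 35.2460 19.6098
73.1242 59.4068 43.4085 26.5466 12.2054
79.1941 66.5428 51.6694 34.6124 17.9413 6.0786
84.7921 73.1242 59.4068 43.2800 25.3717 10.0070 1.8802
89.9551 79.1941 66.5428 51.6694 34.1836 15.9665 3.6385 0.0000
94.7168 84.7921 73.1242 59.4068 43.2800 24.3205 7.0413 0.0000 0.0000
99.1084 89.9551 79.1941 66.5428 51.6694 34.1836 13.6263 0.0000 0.0000 0.0000

params: Δt=0.03711 u=1.08427 d=0.92228 q=0.48299 e^(-rΔt)=0.99948
t_9 payoffs: 99.1084 89.9551 79.1941 66.5428 51.6694 34.1836 13.6263 0.0000 0.0000 0.0000
t_8: node(8,0) S=56.5032 payoff=94.7168 vs cont=94.6383 → 94.7168 [stop]  node(8,1) S=66.4279 payoff=84.7921 vs cont=84.7136 → 84.7921 [stop]  node(8,2) S=78.0958 payoff=73.1242 vs cont=73.0457 → 73.1242 [stop]  node(8,3) S=91.8132 payoff=59.4068 vs cont=59.3283 → 59.4068 [stop]  node(8,4) S=107.9400 payoff=43.2800 vs cont=43.2015 → 43.2800 [stop]  node(8,5) S=126.8995 payoff=24.3205 vs cont=24.2420 → 24.3205 [stop]  node(8,6) S=149.1891 payoff=2.0309 vs cont=7.0413 → 7.0413 [wait]  node(8,7) S=175.3939 payoff=0.0000 vs cont=0.0000 → 0.0000 [wait]  node(8,8) S=206.2016 payoff=0.0000 vs cont=0.0000 → 0.0000 [wait]  ⇒ S*(8)=126.8995
t_7: node(7,0) S=61.2649 payoff=89.9551 vs cont=89.8766 → 89.9551 [stop]  node(7,1) S=72.0259 payoff=79.1941 vs cont=79.1155 → 79.1941 [stop]  node(7,2) S=84.6772 payoff=66.5428 vs cont=66.4643 → 66.5428 [stop]  node(7,3) S=99.5506 payoff=51.6694 vs cont=51.5909 → 51.6694 [stop]  node(7,4) S=117.0364 payoff=34.1836 vs cont=34.1050 → 34.1836 [stop]  node(7,5) S=137.5937 payoff=13.6263 vs cont=15.9665 → 15.9665 [wait]  node(7,6) S=161.7618 payoff=0.0000 vs cont=3.6385 → 3.6385 [wait]  node(7,7) S=190.1749 payoff=0.0000 vs cont=0.0000 → 0.0000 [wait]  ⇒ S*(7)=117.0364
t_6: node(6,0) S=66.4279 payoff=84.7921 vs cont=84.7136 → 84.7921 [stop]  node(6,1) S=78.0958 payoff=73.1242 vs cont=73.0457 → 73.1242 [stop]  node(6,2) S=91.8132 payoff=59.4068 vs cont=59.3283 → 59.4068 [stop]  node(6,3) S=107.9400 payoff=43.2800 vs cont=43.2015 → 43.2800 [stop]  node(6,4) S=126.8995 payoff=24.3205 vs cont=25.3717 → 25.3717 [wait]  node(6,5) S=149.1891 payoff=2.0309 vs cont=10.0070 → 10.0070 [wait]  node(6,6) S=175.3939 payoff=0.0000 vs cont=1.8802 → 1.8802 [wait]  ⇒ S*(6)=107.9400
t_5: node(5,0) S=72.0259 payoff=79.1941 vs cont=79.1155 → 79.1941 [stop]  node(5,1) S=84.6772 payoff=66.5428 vs cont=66.4643 → 66.5428 [stop]  node(5,2) S=99.5506 payoff=51.6694 vs cont=51.5909 → 51.6694 [stop]  node(5,3) S=117.0364 payoff=34.1836 vs cont=34.6124 → 34.6124 [wait]  node(5,4) S=137.5937 payoff=13.6263 vs cont=17.9413 → 17.9413 [wait]  node(5,5) S=161.7618 payoff=0.0000 vs cont=6.0786 → 6.0786 [wait]  ⇒ S*(5)=99.5506
t_4: node(4,0) S=78.0958 payoff=73.1242 vs cont=73.0457 → 73.1242 [stop]  node(4,1) S=91.8132 payoff=59.4068 vs cont=59.3283 → 59.4068 [stop]  node(4,2) S=107.9400 payoff=43.2800 vs cont=43.4085 → 43.4085 [wait]  node(4,3) S=126.8995 payoff=24.3205 vs cont=26.5466 → 26.5466 [wait]  node(4,4) S=149.1891 payoff=2.0309 vs cont=12.2054 → 12.2054 [wait]  ⇒ S*(4)=91.8132
t_3: node(3,0) S=84.6772 payoff=66.5428 vs cont=66.4643 → 66.5428 [stop]  node(3,1) S=99.5506 payoff=51.6694 vs cont=51.6529 → 51.6694 [stop]  node(3,2) S=117.0364 payoff=34.1836 vs cont=35.2460 → 35.2460 [wait]  node(3,3) S=137.5937 payoff=13.6263 vs cont=19.6098 → 19.6098 [wait]  ⇒ S*(3)=99.5506
t_2: node(2,0) S=91.8132 payoff=59.4068 vs cont=59.3283 → 59.4068 [stop]  node(2,1) S=107.9400 payoff=43.2800 vs cont=43.7144 → 43.7144 [wait]  node(2,2) S=126.8995 payoff=24.3205 vs cont=27.6795 → 27.6795 [wait]  ⇒ S*(2)=91.8132
t_1: node(1,0) S=99.5506 payoff=51.6694 vs cont=51.8006 → 51.8006 [wait]  node(1,1) S=117.0364 payoff=34.1836 vs cont=35.9510 → 35.9510 [wait]  ⇒ S*(1)=-
t_0: node(0,0) S=107.9400 payoff=43.2800 vs cont=44.1224 → 44.1224 [wait]  ⇒ S*(0)=-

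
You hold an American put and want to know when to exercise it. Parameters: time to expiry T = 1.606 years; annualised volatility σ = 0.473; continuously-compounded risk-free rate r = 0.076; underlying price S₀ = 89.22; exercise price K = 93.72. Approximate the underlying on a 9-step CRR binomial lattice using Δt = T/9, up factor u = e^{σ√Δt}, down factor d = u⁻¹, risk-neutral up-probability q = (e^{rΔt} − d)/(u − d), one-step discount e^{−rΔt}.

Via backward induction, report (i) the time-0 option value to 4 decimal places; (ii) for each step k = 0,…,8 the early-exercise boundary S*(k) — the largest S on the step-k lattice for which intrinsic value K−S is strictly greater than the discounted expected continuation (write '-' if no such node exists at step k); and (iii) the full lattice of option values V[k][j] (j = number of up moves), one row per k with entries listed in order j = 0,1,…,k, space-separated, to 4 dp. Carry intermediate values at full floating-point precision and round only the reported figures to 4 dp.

Δt=0.17844  u=1.22117  d=0.81889  q=0.48416  discount=0.98653
step 9 (expiry): payoffs max(K−S,0) = 78.9465 71.6890 60.8663 44.7268 20.6588 0.0000 0.0000 0.0000 0.0000 0.0000
step 8: (k=8,j=0): S=18.0409, (K−S)⁺=75.6791, hold=74.4167 ⇒ V=75.6791 exercise | (k=8,j=1): S=26.9035, (K−S)⁺=66.8165, hold=65.5540 ⇒ V=66.8165 exercise | (k=8,j=2): S=40.1199, (K−S)⁺=53.6001, hold=52.3376 ⇒ V=53.6001 exercise | (k=8,j=3): S=59.8289, (K−S)⁺=33.8911, hold=32.6286 ⇒ V=33.8911 exercise | (k=8,j=4): S=89.2200, (K−S)⁺=4.5000, hold=10.5132 ⇒ V=10.5132 continue | (k=8,j=5): S=133.0495, (K−S)⁺=0.0000, hold=0.0000 ⇒ V=0.0000 continue | (k=8,j=6): S=198.4102, (K−S)⁺=0.0000, hold=0.0000 ⇒ V=0.0000 continue | (k=8,j=7): S=295.8796, (K−S)⁺=0.0000, hold=0.0000 ⇒ V=0.0000 continue | (k=8,j=8): S=441.2309, (K−S)⁺=0.0000, hold=0.0000 ⇒ V=0.0000 continue  boundary S*=59.8289
step 7: (k=7,j=0): S=22.0310, (K−S)⁺=71.6890, hold=70.4266 ⇒ V=71.6890 exercise | (k=7,j=1): S=32.8537, (K−S)⁺=60.8663, hold=59.6038 ⇒ V=60.8663 exercise | (k=7,j=2): S=48.9932, (K−S)⁺=44.7268, hold=43.4644 ⇒ V=44.7268 exercise | (k=7,j=3): S=73.0612, (K−S)⁺=20.6588, hold=22.2685 ⇒ V=22.2685 continue | (k=7,j=4): S=108.9526, (K−S)⁺=0.0000, hold=5.3501 ⇒ V=5.3501 continue | (k=7,j=5): S=162.4758, (K−S)⁺=0.0000, hold=0.0000 ⇒ V=0.0000 continue | (k=7,j=6): S=242.2923, (K−S)⁺=0.0000, hold=0.0000 ⇒ V=0.0000 continue | (k=7,j=7): S=361.3188, (K−S)⁺=0.0000, hold=0.0000 ⇒ V=0.0000 continue  boundary S*=48.9932
step 6: (k=6,j=0): S=26.9035, (K−S)⁺=66.8165, hold=65.5540 ⇒ V=66.8165 exercise | (k=6,j=1): S=40.1199, (K−S)⁺=53.6001, hold=52.3376 ⇒ V=53.6001 exercise | (k=6,j=2): S=59.8289, (K−S)⁺=33.8911, hold=33.3975 ⇒ V=33.8911 exercise | (k=6,j=3): S=89.2200, (K−S)⁺=4.5000, hold=13.8877 ⇒ V=13.8877 continue | (k=6,j=4): S=133.0495, (K−S)⁺=0.0000, hold=2.7227 ⇒ V=2.7227 continue | (k=6,j=5): S=198.4102, (K−S)⁺=0.0000, hold=0.0000 ⇒ V=0.0000 continue | (k=6,j=6): S=295.8796, (K−S)⁺=0.0000, hold=0.0000 ⇒ V=0.0000 continue  boundary S*=59.8289
step 5: (k=5,j=0): S=32.8537, (K−S)⁺=60.8663, hold=59.6038 ⇒ V=60.8663 exercise | (k=5,j=1): S=48.9932, (K−S)⁺=44.7268, hold=43.4644 ⇒ V=44.7268 exercise | (k=5,j=2): S=73.0612, (K−S)⁺=20.6588, hold=23.8803 ⇒ V=23.8803 continue | (k=5,j=3): S=108.9526, (K−S)⁺=0.0000, hold=8.3678 ⇒ V=8.3678 continue | (k=5,j=4): S=162.4758, (K−S)⁺=0.0000, hold=1.3855 ⇒ V=1.3855 continue | (k=5,j=5): S=242.2923, (K−S)⁺=0.0000, hold=0.0000 ⇒ V=0.0000 continue  boundary S*=48.9932
step 4: (k=4,j=0): S=40.1199, (K−S)⁺=53.6001, hold=52.3376 ⇒ V=53.6001 exercise | (k=4,j=1): S=59.8289, (K−S)⁺=33.8911, hold=34.1673 ⇒ V=34.1673 continue | (k=4,j=2): S=89.2200, (K−S)⁺=4.5000, hold=16.1493 ⇒ V=16.1493 continue | (k=4,j=3): S=133.0495, (K−S)⁺=0.0000, hold=4.9201 ⇒ V=4.9201 continue | (k=4,j=4): S=198.4102, (K−S)⁺=0.0000, hold=0.7051 ⇒ V=0.7051 continue  boundary S*=40.1199
step 3: (k=3,j=0): S=48.9932, (K−S)⁺=44.7268, hold=43.5963 ⇒ V=44.7268 exercise | (k=3,j=1): S=73.0612, (K−S)⁺=20.6588, hold=25.1011 ⇒ V=25.1011 continue | (k=3,j=2): S=108.9526, (K−S)⁺=0.0000, hold=10.5684 ⇒ V=10.5684 continue | (k=3,j=3): S=162.4758, (K−S)⁺=0.0000, hold=2.8406 ⇒ V=2.8406 continue  boundary S*=48.9932
step 2: (k=2,j=0): S=59.8289, (K−S)⁺=33.8911, hold=34.7504 ⇒ V=34.7504 continue | (k=2,j=1): S=89.2200, (K−S)⁺=4.5000, hold=17.8216 ⇒ V=17.8216 continue | (k=2,j=2): S=133.0495, (K−S)⁺=0.0000, hold=6.7350 ⇒ V=6.7350 continue  boundary S*=-
step 1: (k=1,j=0): S=73.0612, (K−S)⁺=20.6588, hold=26.1966 ⇒ V=26.1966 continue | (k=1,j=1): S=108.9526, (K−S)⁺=0.0000, hold=12.2862 ⇒ V=12.2862 continue  boundary S*=-
step 0: (k=0,j=0): S=89.2200, (K−S)⁺=4.5000, hold=19.1996 ⇒ V=19.1996 continue  boundary S*=-

price = 19.1996
boundary = - - - 48.9932 40.1199 48.9932 59.8289 48.9932 59.8289
tree:
19.1996
26.1966 12.2862
34.7504 17.8216 6.7350
44.7268 25.1011 10.5684 2.8406
53.6001 34.1673 16.1493 4.9201 0.7051
60.8663 44.7268 23.8803 8.3678 1.3855 0.0000
66.8165 53.6001 33.8911 13.8877 2.7227 0.0000 0.0000
71.6890 60.8663 44.7268 22.2685 5.3501 0.0000 0.0000 0.0000
75.6791 66.8165 53.6001 33.8911 10.5132 0.0000 0.0000 0.0000 0.0000
78.9465 71.6890 60.8663 44.7268 20.6588 0.0000 0.0000 0.0000 0.0000 0.0000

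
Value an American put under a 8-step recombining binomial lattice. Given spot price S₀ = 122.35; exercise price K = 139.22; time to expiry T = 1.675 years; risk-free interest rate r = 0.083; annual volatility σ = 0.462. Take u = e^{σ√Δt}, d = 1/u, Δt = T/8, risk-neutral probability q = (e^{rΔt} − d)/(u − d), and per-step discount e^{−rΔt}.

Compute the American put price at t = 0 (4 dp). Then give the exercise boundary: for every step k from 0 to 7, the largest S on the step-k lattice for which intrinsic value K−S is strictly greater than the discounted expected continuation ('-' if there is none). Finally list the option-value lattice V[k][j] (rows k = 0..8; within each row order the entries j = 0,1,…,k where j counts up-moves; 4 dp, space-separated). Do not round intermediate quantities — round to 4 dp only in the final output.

Δt=0.20938  u=1.23541  d=0.80945  q=0.48850  discount=0.98277
step 8 (expiry): payoffs max(K−S,0) = 116.6711 104.8052 86.6951 59.0551 16.8700 0.0000 0.0000 0.0000 0.0000
step 7: (k=7,j=0): S=27.8571, (K−S)⁺=111.3629, hold=108.9644 ⇒ V=111.3629 exercise | (k=7,j=1): S=42.5163, (K−S)⁺=96.7037, hold=94.3052 ⇒ V=96.7037 exercise | (k=7,j=2): S=64.8896, (K−S)⁺=74.3304, hold=71.9320 ⇒ V=74.3304 exercise | (k=7,j=3): S=99.0363, (K−S)⁺=40.1837, hold=37.7853 ⇒ V=40.1837 exercise | (k=7,j=4): S=151.1519, (K−S)⁺=0.0000, hold=8.4803 ⇒ V=8.4803 continue | (k=7,j=5): S=230.6923, (K−S)⁺=0.0000, hold=0.0000 ⇒ V=0.0000 continue | (k=7,j=6): S=352.0891, (K−S)⁺=0.0000, hold=0.0000 ⇒ V=0.0000 continue | (k=7,j=7): S=537.3683, (K−S)⁺=0.0000, hold=0.0000 ⇒ V=0.0000 continue  boundary S*=99.0363
step 6: (k=6,j=0): S=34.4148, (K−S)⁺=104.8052, hold=102.4067 ⇒ V=104.8052 exercise | (k=6,j=1): S=52.5249, (K−S)⁺=86.6951, hold=84.2966 ⇒ V=86.6951 exercise | (k=6,j=2): S=80.1649, (K−S)⁺=59.0551, hold=56.6566 ⇒ V=59.0551 exercise | (k=6,j=3): S=122.3500, (K−S)⁺=16.8700, hold=24.2711 ⇒ V=24.2711 continue | (k=6,j=4): S=186.7340, (K−S)⁺=0.0000, hold=4.2630 ⇒ V=4.2630 continue | (k=6,j=5): S=284.9987, (K−S)⁺=0.0000, hold=0.0000 ⇒ V=0.0000 continue | (k=6,j=6): S=434.9730, (K−S)⁺=0.0000, hold=0.0000 ⇒ V=0.0000 continue  boundary S*=80.1649
step 5: (k=5,j=0): S=42.5163, (K−S)⁺=96.7037, hold=94.3052 ⇒ V=96.7037 exercise | (k=5,j=1): S=64.8896, (K−S)⁺=74.3304, hold=71.9320 ⇒ V=74.3304 exercise | (k=5,j=2): S=99.0363, (K−S)⁺=40.1837, hold=41.3384 ⇒ V=41.3384 continue | (k=5,j=3): S=151.1519, (K−S)⁺=0.0000, hold=14.2474 ⇒ V=14.2474 continue | (k=5,j=4): S=230.6923, (K−S)⁺=0.0000, hold=2.1429 ⇒ V=2.1429 continue | (k=5,j=5): S=352.0891, (K−S)⁺=0.0000, hold=0.0000 ⇒ V=0.0000 continue  boundary S*=64.8896
step 4: (k=4,j=0): S=52.5249, (K−S)⁺=86.6951, hold=84.2966 ⇒ V=86.6951 exercise | (k=4,j=1): S=80.1649, (K−S)⁺=59.0551, hold=57.2109 ⇒ V=59.0551 exercise | (k=4,j=2): S=122.3500, (K−S)⁺=16.8700, hold=27.6202 ⇒ V=27.6202 continue | (k=4,j=3): S=186.7340, (K−S)⁺=0.0000, hold=8.1908 ⇒ V=8.1908 continue | (k=4,j=4): S=284.9987, (K−S)⁺=0.0000, hold=1.0772 ⇒ V=1.0772 continue  boundary S*=80.1649
step 3: (k=3,j=0): S=64.8896, (K−S)⁺=74.3304, hold=71.9320 ⇒ V=74.3304 exercise | (k=3,j=1): S=99.0363, (K−S)⁺=40.1837, hold=42.9463 ⇒ V=42.9463 continue | (k=3,j=2): S=151.1519, (K−S)⁺=0.0000, hold=17.8166 ⇒ V=17.8166 continue | (k=3,j=3): S=230.6923, (K−S)⁺=0.0000, hold=4.6346 ⇒ V=4.6346 continue  boundary S*=64.8896
step 2: (k=2,j=0): S=80.1649, (K−S)⁺=59.0551, hold=57.9828 ⇒ V=59.0551 exercise | (k=2,j=1): S=122.3500, (K−S)⁺=16.8700, hold=30.1420 ⇒ V=30.1420 continue | (k=2,j=2): S=186.7340, (K−S)⁺=0.0000, hold=11.1812 ⇒ V=11.1812 continue  boundary S*=80.1649
step 1: (k=1,j=0): S=99.0363, (K−S)⁺=40.1837, hold=44.1570 ⇒ V=44.1570 continue | (k=1,j=1): S=151.1519, (K−S)⁺=0.0000, hold=20.5199 ⇒ V=20.5199 continue  boundary S*=-
step 0: (k=0,j=0): S=122.3500, (K−S)⁺=16.8700, hold=32.0484 ⇒ V=32.0484 continue  boundary S*=-

price = 32.0484
boundary = - - 80.1649 64.8896 80.1649 64.8896 80.1649 99.0363
tree:
32.0484
44.1570 20.5199
59.0551 30.1420 11.1812
74.3304 42.9463 17.8166 4.6346
86.6951 59.0551 27.6202 8.1908 1.0772
96.7037 74.3304 41.3384 14.2474 2.1429 0.0000
104.8052 86.6951 59.0551 24.2711 4.2630 0.0000 0.0000
111.3629 96.7037 74.3304 40.1837 8.4803 0.0000 0.0000 0.0000
116.6711 104.8052 86.6951 59.0551 16.8700 0.0000 0.0000 0.0000 0.0000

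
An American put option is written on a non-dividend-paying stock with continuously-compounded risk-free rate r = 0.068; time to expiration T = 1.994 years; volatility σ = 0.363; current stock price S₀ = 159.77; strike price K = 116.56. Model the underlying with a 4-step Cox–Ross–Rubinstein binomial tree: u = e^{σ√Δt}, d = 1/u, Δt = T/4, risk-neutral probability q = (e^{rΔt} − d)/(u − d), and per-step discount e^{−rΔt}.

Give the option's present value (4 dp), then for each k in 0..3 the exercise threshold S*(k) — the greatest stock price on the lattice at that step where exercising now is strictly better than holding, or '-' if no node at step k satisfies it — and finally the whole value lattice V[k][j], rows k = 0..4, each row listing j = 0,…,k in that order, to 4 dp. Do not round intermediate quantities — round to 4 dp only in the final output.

Δt=0.49850  u=1.29213  d=0.77391  q=0.50281  discount=0.96667
step 4 (expiry): payoffs max(K−S,0) = 59.2453 20.8669 0.0000 0.0000 0.0000
step 3: (k=3,j=0): S=74.0582, (K−S)⁺=42.5018, hold=38.6168 ⇒ V=42.5018 exercise | (k=3,j=1): S=123.6482, (K−S)⁺=0.0000, hold=10.0290 ⇒ V=10.0290 continue | (k=3,j=2): S=206.4441, (K−S)⁺=0.0000, hold=0.0000 ⇒ V=0.0000 continue | (k=3,j=3): S=344.6808, (K−S)⁺=0.0000, hold=0.0000 ⇒ V=0.0000 continue  boundary S*=74.0582
step 2: (k=2,j=0): S=95.6931, (K−S)⁺=20.8669, hold=25.3018 ⇒ V=25.3018 continue | (k=2,j=1): S=159.7700, (K−S)⁺=0.0000, hold=4.8202 ⇒ V=4.8202 continue | (k=2,j=2): S=266.7533, (K−S)⁺=0.0000, hold=0.0000 ⇒ V=0.0000 continue  boundary S*=-
step 1: (k=1,j=0): S=123.6482, (K−S)⁺=0.0000, hold=14.5034 ⇒ V=14.5034 continue | (k=1,j=1): S=206.4441, (K−S)⁺=0.0000, hold=2.3167 ⇒ V=2.3167 continue  boundary S*=-
step 0: (k=0,j=0): S=159.7700, (K−S)⁺=0.0000, hold=8.0966 ⇒ V=8.0966 continue  boundary S*=-

price = 8.0966
boundary = - - - 74.0582
tree:
8.0966
14.5034 2.3167
25.3018 4.8202 0.0000
42.5018 10.0290 0.0000 0.0000
59.2453 20.8669 0.0000 0.0000 0.0000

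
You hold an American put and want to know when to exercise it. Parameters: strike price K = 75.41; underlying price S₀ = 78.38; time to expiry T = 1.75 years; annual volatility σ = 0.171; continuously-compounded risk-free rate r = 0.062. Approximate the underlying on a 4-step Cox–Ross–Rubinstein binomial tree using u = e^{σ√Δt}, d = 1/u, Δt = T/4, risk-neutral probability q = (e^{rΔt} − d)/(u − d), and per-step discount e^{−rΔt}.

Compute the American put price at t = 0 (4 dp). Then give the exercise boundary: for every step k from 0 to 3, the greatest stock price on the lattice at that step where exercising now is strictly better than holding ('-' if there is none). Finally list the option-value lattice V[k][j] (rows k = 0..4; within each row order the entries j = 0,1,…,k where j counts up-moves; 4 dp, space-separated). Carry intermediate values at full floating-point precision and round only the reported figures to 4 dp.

price = 3.0033
boundary = - - 62.5119 69.9977
tree:
3.0033
6.3457 0.8490
12.8981 2.1436 0.0000
19.5834 5.4123 0.0000 0.0000
25.5537 12.8981 0.0000 0.0000 0.0000

Δt=0.43750, u=1.11975, d=0.89306, q=0.59305, disc=e^(-rΔt)=0.97324
k=4 terminal: V=max(K-S,0) → 25.5537 12.8981 0.0000 0.0000 0.0000
k=3: j=0 S=55.8266 intr=19.5834 cont=17.5654 V=19.5834[EX]; j=1 S=69.9977 intr=5.4123 cont=5.1085 V=5.4123[EX]; j=2 S=87.7660 intr=0.0000 cont=0.0000 V=0.0000[hold]; j=3 S=110.0447 intr=0.0000 cont=0.0000 V=0.0000[hold]  S*(3)=69.9977
k=2: j=0 S=62.5119 intr=12.8981 cont=10.8801 V=12.8981[EX]; j=1 S=78.3800 intr=0.0000 cont=2.1436 V=2.1436[hold]; j=2 S=98.2761 intr=0.0000 cont=0.0000 V=0.0000[hold]  S*(2)=62.5119
k=1: j=0 S=69.9977 intr=5.4123 cont=6.3457 V=6.3457[hold]; j=1 S=87.7660 intr=0.0000 cont=0.8490 V=0.8490[hold]  S*(1)=-
k=0: j=0 S=78.3800 intr=0.0000 cont=3.0033 V=3.0033[hold]  S*(0)=-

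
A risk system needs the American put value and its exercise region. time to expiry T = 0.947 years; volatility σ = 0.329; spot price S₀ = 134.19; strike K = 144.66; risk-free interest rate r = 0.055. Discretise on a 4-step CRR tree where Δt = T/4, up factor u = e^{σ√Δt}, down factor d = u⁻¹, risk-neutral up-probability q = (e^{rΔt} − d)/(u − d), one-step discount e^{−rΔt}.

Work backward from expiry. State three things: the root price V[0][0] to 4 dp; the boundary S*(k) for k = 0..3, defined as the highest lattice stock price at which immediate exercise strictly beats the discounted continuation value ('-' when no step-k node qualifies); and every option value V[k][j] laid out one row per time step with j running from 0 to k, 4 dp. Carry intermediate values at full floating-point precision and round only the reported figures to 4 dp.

params: Δt=0.23675 u=1.17361 d=0.85207 q=0.50083 e^(-rΔt)=0.98706
t_4 payoffs: 73.9257 47.2339 10.4700 0.0000 0.0000
t_3: node(3,0) S=83.0143 payoff=61.6457 vs cont=59.7743 → 61.6457 [stop]  node(3,1) S=114.3399 payoff=30.3201 vs cont=28.4487 → 30.3201 [stop]  node(3,2) S=157.4862 payoff=0.0000 vs cont=5.1587 → 5.1587 [wait]  node(3,3) S=216.9140 payoff=0.0000 vs cont=0.0000 → 0.0000 [wait]  ⇒ S*(3)=114.3399
t_2: node(2,0) S=97.4261 payoff=47.2339 vs cont=45.3625 → 47.2339 [stop]  node(2,1) S=134.1900 payoff=10.4700 vs cont=17.4894 → 17.4894 [wait]  node(2,2) S=184.8269 payoff=0.0000 vs cont=2.5418 → 2.5418 [wait]  ⇒ S*(2)=97.4261
t_1: node(1,0) S=114.3399 payoff=30.3201 vs cont=31.9187 → 31.9187 [wait]  node(1,1) S=157.4862 payoff=0.0000 vs cont=9.8738 → 9.8738 [wait]  ⇒ S*(1)=-
t_0: node(0,0) S=134.1900 payoff=10.4700 vs cont=20.6079 → 20.6079 [wait]  ⇒ S*(0)=-

price = 20.6079
boundary = - - 97.4261 114.3399
tree:
20.6079
31.9187 9.8738
47.2339 17.4894 2.5418
61.6457 30.3201 5.1587 0.0000
73.9257 47.2339 10.4700 0.0000 0.0000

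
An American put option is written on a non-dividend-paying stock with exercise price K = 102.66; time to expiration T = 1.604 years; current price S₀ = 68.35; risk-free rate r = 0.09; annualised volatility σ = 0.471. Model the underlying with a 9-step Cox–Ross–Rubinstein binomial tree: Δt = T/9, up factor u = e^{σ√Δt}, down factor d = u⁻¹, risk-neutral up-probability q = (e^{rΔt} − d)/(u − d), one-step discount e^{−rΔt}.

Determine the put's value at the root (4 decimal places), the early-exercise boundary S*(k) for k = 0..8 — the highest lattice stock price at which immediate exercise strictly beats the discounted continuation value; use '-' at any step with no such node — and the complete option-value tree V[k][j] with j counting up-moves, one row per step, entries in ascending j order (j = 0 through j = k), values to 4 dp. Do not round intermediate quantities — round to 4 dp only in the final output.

price = 35.9855
boundary = - 56.0252 45.9229 56.0252 45.9229 56.0252 68.3500 56.0252 68.3500
tree:
35.9855
46.6348 26.1245
56.7371 35.4244 17.3383
65.0179 46.6348 24.9629 10.0005
71.8054 56.7371 34.7708 15.6115 4.5096
77.3691 65.0179 46.6348 23.6098 7.8292 1.2148
81.9295 71.8054 56.7371 34.3100 13.2883 2.4245 0.0000
85.6676 77.3691 65.0179 46.6348 21.8559 4.8388 0.0000 0.0000
88.7316 81.9295 71.8054 56.7371 34.3100 9.6573 0.0000 0.0000 0.0000
91.2432 85.6676 77.3691 65.0179 46.6348 19.2740 0.0000 0.0000 0.0000 0.0000

Δt=0.17822  u=1.21999  d=0.81968  q=0.49085  discount=0.98409
step 9 (expiry): payoffs max(K−S,0) = 91.2432 85.6676 77.3691 65.0179 46.6348 19.2740 0.0000 0.0000 0.0000 0.0000
step 8: (k=8,j=0): S=13.9284, (K−S)⁺=88.7316, hold=87.0981 ⇒ V=88.7316 exercise | (k=8,j=1): S=20.7305, (K−S)⁺=81.9295, hold=80.2960 ⇒ V=81.9295 exercise | (k=8,j=2): S=30.8546, (K−S)⁺=71.8054, hold=70.1719 ⇒ V=71.8054 exercise | (k=8,j=3): S=45.9229, (K−S)⁺=56.7371, hold=55.1036 ⇒ V=56.7371 exercise | (k=8,j=4): S=68.3500, (K−S)⁺=34.3100, hold=32.6765 ⇒ V=34.3100 exercise | (k=8,j=5): S=101.7298, (K−S)⁺=0.9302, hold=9.6573 ⇒ V=9.6573 continue | (k=8,j=6): S=151.4110, (K−S)⁺=0.0000, hold=0.0000 ⇒ V=0.0000 continue | (k=8,j=7): S=225.3549, (K−S)⁺=0.0000, hold=0.0000 ⇒ V=0.0000 continue | (k=8,j=8): S=335.4103, (K−S)⁺=0.0000, hold=0.0000 ⇒ V=0.0000 continue  boundary S*=68.3500
step 7: (k=7,j=0): S=16.9924, (K−S)⁺=85.6676, hold=84.0340 ⇒ V=85.6676 exercise | (k=7,j=1): S=25.2909, (K−S)⁺=77.3691, hold=75.7355 ⇒ V=77.3691 exercise | (k=7,j=2): S=37.6421, (K−S)⁺=65.0179, hold=63.3843 ⇒ V=65.0179 exercise | (k=7,j=3): S=56.0252, (K−S)⁺=46.6348, hold=45.0012 ⇒ V=46.6348 exercise | (k=7,j=4): S=83.3860, (K−S)⁺=19.2740, hold=21.8559 ⇒ V=21.8559 continue | (k=7,j=5): S=124.1088, (K−S)⁺=0.0000, hold=4.8388 ⇒ V=4.8388 continue | (k=7,j=6): S=184.7193, (K−S)⁺=0.0000, hold=0.0000 ⇒ V=0.0000 continue | (k=7,j=7): S=274.9297, (K−S)⁺=0.0000, hold=0.0000 ⇒ V=0.0000 continue  boundary S*=56.0252
step 6: (k=6,j=0): S=20.7305, (K−S)⁺=81.9295, hold=80.2960 ⇒ V=81.9295 exercise | (k=6,j=1): S=30.8546, (K−S)⁺=71.8054, hold=70.1719 ⇒ V=71.8054 exercise | (k=6,j=2): S=45.9229, (K−S)⁺=56.7371, hold=55.1036 ⇒ V=56.7371 exercise | (k=6,j=3): S=68.3500, (K−S)⁺=34.3100, hold=33.9236 ⇒ V=34.3100 exercise | (k=6,j=4): S=101.7298, (K−S)⁺=0.9302, hold=13.2883 ⇒ V=13.2883 continue | (k=6,j=5): S=151.4110, (K−S)⁺=0.0000, hold=2.4245 ⇒ V=2.4245 continue | (k=6,j=6): S=225.3549, (K−S)⁺=0.0000, hold=0.0000 ⇒ V=0.0000 continue  boundary S*=68.3500
step 5: (k=5,j=0): S=25.2909, (K−S)⁺=77.3691, hold=75.7355 ⇒ V=77.3691 exercise | (k=5,j=1): S=37.6421, (K−S)⁺=65.0179, hold=63.3843 ⇒ V=65.0179 exercise | (k=5,j=2): S=56.0252, (K−S)⁺=46.6348, hold=45.0012 ⇒ V=46.6348 exercise | (k=5,j=3): S=83.3860, (K−S)⁺=19.2740, hold=23.6098 ⇒ V=23.6098 continue | (k=5,j=4): S=124.1088, (K−S)⁺=0.0000, hold=7.8292 ⇒ V=7.8292 continue | (k=5,j=5): S=184.7193, (K−S)⁺=0.0000, hold=1.2148 ⇒ V=1.2148 continue  boundary S*=56.0252
step 4: (k=4,j=0): S=30.8546, (K−S)⁺=71.8054, hold=70.1719 ⇒ V=71.8054 exercise | (k=4,j=1): S=45.9229, (K−S)⁺=56.7371, hold=55.1036 ⇒ V=56.7371 exercise | (k=4,j=2): S=68.3500, (K−S)⁺=34.3100, hold=34.7708 ⇒ V=34.7708 continue | (k=4,j=3): S=101.7298, (K−S)⁺=0.9302, hold=15.6115 ⇒ V=15.6115 continue | (k=4,j=4): S=151.4110, (K−S)⁺=0.0000, hold=4.5096 ⇒ V=4.5096 continue  boundary S*=45.9229
step 3: (k=3,j=0): S=37.6421, (K−S)⁺=65.0179, hold=63.3843 ⇒ V=65.0179 exercise | (k=3,j=1): S=56.0252, (K−S)⁺=46.6348, hold=45.2238 ⇒ V=46.6348 exercise | (k=3,j=2): S=83.3860, (K−S)⁺=19.2740, hold=24.9629 ⇒ V=24.9629 continue | (k=3,j=3): S=124.1088, (K−S)⁺=0.0000, hold=10.0005 ⇒ V=10.0005 continue  boundary S*=56.0252
step 2: (k=2,j=0): S=45.9229, (K−S)⁺=56.7371, hold=55.1036 ⇒ V=56.7371 exercise | (k=2,j=1): S=68.3500, (K−S)⁺=34.3100, hold=35.4244 ⇒ V=35.4244 continue | (k=2,j=2): S=101.7298, (K−S)⁺=0.9302, hold=17.3383 ⇒ V=17.3383 continue  boundary S*=45.9229
step 1: (k=1,j=0): S=56.0252, (K−S)⁺=46.6348, hold=45.5395 ⇒ V=46.6348 exercise | (k=1,j=1): S=83.3860, (K−S)⁺=19.2740, hold=26.1245 ⇒ V=26.1245 continue  boundary S*=56.0252
step 0: (k=0,j=0): S=68.3500, (K−S)⁺=34.3100, hold=35.9855 ⇒ V=35.9855 continue  boundary S*=-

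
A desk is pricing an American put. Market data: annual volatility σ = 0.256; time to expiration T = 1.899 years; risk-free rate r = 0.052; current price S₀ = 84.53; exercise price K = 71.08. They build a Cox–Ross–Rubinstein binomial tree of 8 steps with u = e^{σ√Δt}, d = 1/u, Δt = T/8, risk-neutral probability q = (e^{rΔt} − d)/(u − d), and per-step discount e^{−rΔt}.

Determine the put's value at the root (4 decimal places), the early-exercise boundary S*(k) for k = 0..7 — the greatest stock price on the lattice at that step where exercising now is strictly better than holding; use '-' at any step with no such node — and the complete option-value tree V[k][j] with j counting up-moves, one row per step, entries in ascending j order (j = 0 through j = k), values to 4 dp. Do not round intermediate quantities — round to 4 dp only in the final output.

price = 3.7297
boundary = - - - - 51.3262 45.3076 51.3262 58.1443
tree:
3.7297
5.9199 1.7853
9.1468 3.0654 0.6394
13.6925 5.1448 1.2079 0.1268
19.7538 8.3921 2.2527 0.2666 0.0000
25.7724 13.1953 4.1331 0.5606 0.0000 0.0000
31.0852 19.7538 7.4213 1.1788 0.0000 0.0000 0.0000
35.7750 25.7724 12.9357 2.4786 0.0000 0.0000 0.0000 0.0000
39.9149 31.0852 19.7538 5.2119 0.0000 0.0000 0.0000 0.0000 0.0000

Δt=0.23738  u=1.13284  d=0.88274  q=0.51852  discount=0.98773
step 8 (expiry): payoffs max(K−S,0) = 39.9149 31.0852 19.7538 5.2119 0.0000 0.0000 0.0000 0.0000 0.0000
step 7: (k=7,j=0): S=35.3050, (K−S)⁺=35.7750, hold=34.9031 ⇒ V=35.7750 exercise | (k=7,j=1): S=45.3076, (K−S)⁺=25.7724, hold=24.9004 ⇒ V=25.7724 exercise | (k=7,j=2): S=58.1443, (K−S)⁺=12.9357, hold=12.0637 ⇒ V=12.9357 exercise | (k=7,j=3): S=74.6179, (K−S)⁺=0.0000, hold=2.4786 ⇒ V=2.4786 continue | (k=7,j=4): S=95.7588, (K−S)⁺=0.0000, hold=0.0000 ⇒ V=0.0000 continue | (k=7,j=5): S=122.8894, (K−S)⁺=0.0000, hold=0.0000 ⇒ V=0.0000 continue | (k=7,j=6): S=157.7067, (K−S)⁺=0.0000, hold=0.0000 ⇒ V=0.0000 continue | (k=7,j=7): S=202.3886, (K−S)⁺=0.0000, hold=0.0000 ⇒ V=0.0000 continue  boundary S*=58.1443
step 6: (k=6,j=0): S=39.9948, (K−S)⁺=31.0852, hold=30.2132 ⇒ V=31.0852 exercise | (k=6,j=1): S=51.3262, (K−S)⁺=19.7538, hold=18.8818 ⇒ V=19.7538 exercise | (k=6,j=2): S=65.8681, (K−S)⁺=5.2119, hold=7.4213 ⇒ V=7.4213 continue | (k=6,j=3): S=84.5300, (K−S)⁺=0.0000, hold=1.1788 ⇒ V=1.1788 continue | (k=6,j=4): S=108.4792, (K−S)⁺=0.0000, hold=0.0000 ⇒ V=0.0000 continue | (k=6,j=5): S=139.2138, (K−S)⁺=0.0000, hold=0.0000 ⇒ V=0.0000 continue | (k=6,j=6): S=178.6562, (K−S)⁺=0.0000, hold=0.0000 ⇒ V=0.0000 continue  boundary S*=51.3262
step 5: (k=5,j=0): S=45.3076, (K−S)⁺=25.7724, hold=24.9004 ⇒ V=25.7724 exercise | (k=5,j=1): S=58.1443, (K−S)⁺=12.9357, hold=13.1953 ⇒ V=13.1953 continue | (k=5,j=2): S=74.6179, (K−S)⁺=0.0000, hold=4.1331 ⇒ V=4.1331 continue | (k=5,j=3): S=95.7588, (K−S)⁺=0.0000, hold=0.5606 ⇒ V=0.5606 continue | (k=5,j=4): S=122.8894, (K−S)⁺=0.0000, hold=0.0000 ⇒ V=0.0000 continue | (k=5,j=5): S=157.7067, (K−S)⁺=0.0000, hold=0.0000 ⇒ V=0.0000 continue  boundary S*=45.3076
step 4: (k=4,j=0): S=51.3262, (K−S)⁺=19.7538, hold=19.0147 ⇒ V=19.7538 exercise | (k=4,j=1): S=65.8681, (K−S)⁺=5.2119, hold=8.3921 ⇒ V=8.3921 continue | (k=4,j=2): S=84.5300, (K−S)⁺=0.0000, hold=2.2527 ⇒ V=2.2527 continue | (k=4,j=3): S=108.4792, (K−S)⁺=0.0000, hold=0.2666 ⇒ V=0.2666 continue | (k=4,j=4): S=139.2138, (K−S)⁺=0.0000, hold=0.0000 ⇒ V=0.0000 continue  boundary S*=51.3262
step 3: (k=3,j=0): S=58.1443, (K−S)⁺=12.9357, hold=13.6925 ⇒ V=13.6925 continue | (k=3,j=1): S=74.6179, (K−S)⁺=0.0000, hold=5.1448 ⇒ V=5.1448 continue | (k=3,j=2): S=95.7588, (K−S)⁺=0.0000, hold=1.2079 ⇒ V=1.2079 continue | (k=3,j=3): S=122.8894, (K−S)⁺=0.0000, hold=0.1268 ⇒ V=0.1268 continue  boundary S*=-
step 2: (k=2,j=0): S=65.8681, (K−S)⁺=5.2119, hold=9.1468 ⇒ V=9.1468 continue | (k=2,j=1): S=84.5300, (K−S)⁺=0.0000, hold=3.0654 ⇒ V=3.0654 continue | (k=2,j=2): S=108.4792, (K−S)⁺=0.0000, hold=0.6394 ⇒ V=0.6394 continue  boundary S*=-
step 1: (k=1,j=0): S=74.6179, (K−S)⁺=0.0000, hold=5.9199 ⇒ V=5.9199 continue | (k=1,j=1): S=95.7588, (K−S)⁺=0.0000, hold=1.7853 ⇒ V=1.7853 continue  boundary S*=-
step 0: (k=0,j=0): S=84.5300, (K−S)⁺=0.0000, hold=3.7297 ⇒ V=3.7297 continue  boundary S*=-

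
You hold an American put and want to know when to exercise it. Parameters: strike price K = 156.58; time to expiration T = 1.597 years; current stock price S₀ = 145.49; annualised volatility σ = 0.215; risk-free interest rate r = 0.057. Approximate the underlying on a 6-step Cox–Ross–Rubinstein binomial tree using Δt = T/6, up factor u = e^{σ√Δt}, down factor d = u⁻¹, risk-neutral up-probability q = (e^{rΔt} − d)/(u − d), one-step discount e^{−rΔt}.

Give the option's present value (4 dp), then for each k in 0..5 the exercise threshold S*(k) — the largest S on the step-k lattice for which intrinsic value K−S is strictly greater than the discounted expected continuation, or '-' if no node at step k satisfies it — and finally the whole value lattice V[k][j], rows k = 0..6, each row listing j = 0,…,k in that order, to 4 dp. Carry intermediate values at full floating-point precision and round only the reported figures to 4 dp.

params: Δt=0.26617 u=1.11731 d=0.89501 q=0.54107 e^(-rΔt)=0.98494
t_6 payoffs: 81.7979 63.2238 40.0365 11.0900 0.0000 0.0000 0.0000
t_5: node(5,0) S=83.5546 payoff=73.0254 vs cont=70.6678 → 73.0254 [stop]  node(5,1) S=104.3075 payoff=52.2725 vs cont=49.9149 → 52.2725 [stop]  node(5,2) S=130.2149 payoff=26.3651 vs cont=24.0075 → 26.3651 [stop]  node(5,3) S=162.5570 payoff=0.0000 vs cont=5.0129 → 5.0129 [wait]  node(5,4) S=202.9321 payoff=0.0000 vs cont=0.0000 → 0.0000 [wait]  node(5,5) S=253.3354 payoff=0.0000 vs cont=0.0000 → 0.0000 [wait]  ⇒ S*(5)=130.2149
t_4: node(4,0) S=93.3562 payoff=63.2238 vs cont=60.8662 → 63.2238 [stop]  node(4,1) S=116.5435 payoff=40.0365 vs cont=37.6789 → 40.0365 [stop]  node(4,2) S=145.4900 payoff=11.0900 vs cont=14.5891 → 14.5891 [wait]  node(4,3) S=181.6261 payoff=0.0000 vs cont=2.2660 → 2.2660 [wait]  node(4,4) S=226.7375 payoff=0.0000 vs cont=0.0000 → 0.0000 [wait]  ⇒ S*(4)=116.5435
t_3: node(3,0) S=104.3075 payoff=52.2725 vs cont=49.9149 → 52.2725 [stop]  node(3,1) S=130.2149 payoff=26.3651 vs cont=25.8723 → 26.3651 [stop]  node(3,2) S=162.5570 payoff=0.0000 vs cont=7.8022 → 7.8022 [wait]  node(3,3) S=202.9321 payoff=0.0000 vs cont=1.0243 → 1.0243 [wait]  ⇒ S*(3)=130.2149
t_2: node(2,0) S=116.5435 payoff=40.0365 vs cont=37.6789 → 40.0365 [stop]  node(2,1) S=145.4900 payoff=11.0900 vs cont=16.0756 → 16.0756 [wait]  node(2,2) S=181.6261 payoff=0.0000 vs cont=4.0726 → 4.0726 [wait]  ⇒ S*(2)=116.5435
t_1: node(1,0) S=130.2149 payoff=26.3651 vs cont=26.6644 → 26.6644 [wait]  node(1,1) S=162.5570 payoff=0.0000 vs cont=9.4369 → 9.4369 [wait]  ⇒ S*(1)=-
t_0: node(0,0) S=145.4900 payoff=11.0900 vs cont=17.0821 → 17.0821 [wait]  ⇒ S*(0)=-

price = 17.0821
boundary = - - 116.5435 130.2149 116.5435 130.2149
tree:
17.0821
26.6644 9.4369
40.0365 16.0756 4.0726
52.2725 26.3651 7.8022 1.0243
63.2238 40.0365 14.5891 2.2660 0.0000
73.0254 52.2725 26.3651 5.0129 0.0000 0.0000
81.7979 63.2238 40.0365 11.0900 0.0000 0.0000 0.0000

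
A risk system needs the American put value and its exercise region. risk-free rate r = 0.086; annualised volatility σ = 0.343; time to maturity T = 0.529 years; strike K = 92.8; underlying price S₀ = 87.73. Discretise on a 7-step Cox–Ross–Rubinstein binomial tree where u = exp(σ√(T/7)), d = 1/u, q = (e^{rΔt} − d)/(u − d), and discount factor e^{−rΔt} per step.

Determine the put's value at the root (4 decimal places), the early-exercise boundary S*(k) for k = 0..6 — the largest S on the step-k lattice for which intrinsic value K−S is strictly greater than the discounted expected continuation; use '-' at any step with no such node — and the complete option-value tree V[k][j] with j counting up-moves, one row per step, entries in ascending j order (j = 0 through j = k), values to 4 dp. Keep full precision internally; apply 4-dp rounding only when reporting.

Δt=0.07557, u=1.09888, d=0.91002, q=0.51097, disc=e^(-rΔt)=0.99352
k=7 terminal: V=max(K-S,0) → 47.4585 38.0484 26.6854 12.9642 0.0000 0.0000 0.0000 0.0000
k=6: j=0 S=49.8249 intr=42.9751 cont=42.3740 V=42.9751[EX]; j=1 S=60.1654 intr=32.6346 cont=32.0334 V=32.6346[EX]; j=2 S=72.6520 intr=20.1480 cont=19.5468 V=20.1480[EX]; j=3 S=87.7300 intr=5.0700 cont=6.2988 V=6.2988[hold]; j=4 S=105.9373 intr=0.0000 cont=0.0000 V=0.0000[hold]; j=5 S=127.9232 intr=0.0000 cont=0.0000 V=0.0000[hold]; j=6 S=154.4721 intr=0.0000 cont=0.0000 V=0.0000[hold]  S*(6)=72.6520
k=5: j=0 S=54.7516 intr=38.0484 cont=37.4473 V=38.0484[EX]; j=1 S=66.1146 intr=26.6854 cont=26.0843 V=26.6854[EX]; j=2 S=79.8358 intr=12.9642 cont=12.9868 V=12.9868[hold]; j=3 S=96.4048 intr=0.0000 cont=3.0604 V=3.0604[hold]; j=4 S=116.4124 intr=0.0000 cont=0.0000 V=0.0000[hold]; j=5 S=140.5723 intr=0.0000 cont=0.0000 V=0.0000[hold]  S*(5)=66.1146
k=4: j=0 S=60.1654 intr=32.6346 cont=32.0334 V=32.6346[EX]; j=1 S=72.6520 intr=20.1480 cont=19.5583 V=20.1480[EX]; j=2 S=87.7300 intr=5.0700 cont=7.8634 V=7.8634[hold]; j=3 S=105.9373 intr=0.0000 cont=1.4869 V=1.4869[hold]; j=4 S=127.9232 intr=0.0000 cont=0.0000 V=0.0000[hold]  S*(4)=72.6520
k=3: j=0 S=66.1146 intr=26.6854 cont=26.0843 V=26.6854[EX]; j=1 S=79.8358 intr=12.9642 cont=13.7811 V=13.7811[hold]; j=2 S=96.4048 intr=0.0000 cont=4.5754 V=4.5754[hold]; j=3 S=116.4124 intr=0.0000 cont=0.7224 V=0.7224[hold]  S*(3)=66.1146
k=2: j=0 S=72.6520 intr=20.1480 cont=19.9616 V=20.1480[EX]; j=1 S=87.7300 intr=5.0700 cont=9.0185 V=9.0185[hold]; j=2 S=105.9373 intr=0.0000 cont=2.5898 V=2.5898[hold]  S*(2)=72.6520
k=1: j=0 S=79.8358 intr=12.9642 cont=14.3675 V=14.3675[hold]; j=1 S=96.4048 intr=0.0000 cont=5.6965 V=5.6965[hold]  S*(1)=-
k=0: j=0 S=87.7300 intr=5.0700 cont=9.8725 V=9.8725[hold]  S*(0)=-

price = 9.8725
boundary = - - 72.6520 66.1146 72.6520 66.1146 72.6520
tree:
9.8725
14.3675 5.6965
20.1480 9.0185 2.5898
26.6854 13.7811 4.5754 0.7224
32.6346 20.1480 7.8634 1.4869 0.0000
38.0484 26.6854 12.9868 3.0604 0.0000 0.0000
42.9751 32.6346 20.1480 6.2988 0.0000 0.0000 0.0000
47.4585 38.0484 26.6854 12.9642 0.0000 0.0000 0.0000 0.0000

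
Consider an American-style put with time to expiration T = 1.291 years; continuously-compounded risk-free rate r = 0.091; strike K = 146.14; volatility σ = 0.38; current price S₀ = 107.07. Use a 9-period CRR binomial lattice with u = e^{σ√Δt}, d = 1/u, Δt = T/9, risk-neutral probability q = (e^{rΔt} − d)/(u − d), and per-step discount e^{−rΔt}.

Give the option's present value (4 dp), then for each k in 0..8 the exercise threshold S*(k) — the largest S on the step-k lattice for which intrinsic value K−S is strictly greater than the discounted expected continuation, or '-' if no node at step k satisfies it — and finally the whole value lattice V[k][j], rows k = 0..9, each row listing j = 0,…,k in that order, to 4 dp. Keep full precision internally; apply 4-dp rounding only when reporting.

Δt=0.14344  u=1.15479  d=0.86596  q=0.50957  discount=0.98703
step 9 (expiry): payoffs max(K−S,0) = 116.8223 107.0435 94.0030 76.6128 53.4221 22.4963 0.0000 0.0000 0.0000 0.0000
step 8: (k=8,j=0): S=33.8558, (K−S)⁺=112.2842, hold=110.3889 ⇒ V=112.2842 exercise | (k=8,j=1): S=45.1484, (K−S)⁺=100.9916, hold=99.0964 ⇒ V=100.9916 exercise | (k=8,j=2): S=60.2075, (K−S)⁺=85.9325, hold=84.0373 ⇒ V=85.9325 exercise | (k=8,j=3): S=80.2896, (K−S)⁺=65.8504, hold=63.9552 ⇒ V=65.8504 exercise | (k=8,j=4): S=107.0700, (K−S)⁺=39.0700, hold=37.1748 ⇒ V=39.0700 exercise | (k=8,j=5): S=142.7830, (K−S)⁺=3.3570, hold=10.8897 ⇒ V=10.8897 continue | (k=8,j=6): S=190.4079, (K−S)⁺=0.0000, hold=0.0000 ⇒ V=0.0000 continue | (k=8,j=7): S=253.9180, (K−S)⁺=0.0000, hold=0.0000 ⇒ V=0.0000 continue | (k=8,j=8): S=338.6118, (K−S)⁺=0.0000, hold=0.0000 ⇒ V=0.0000 continue  boundary S*=107.0700
step 7: (k=7,j=0): S=39.0965, (K−S)⁺=107.0435, hold=105.1483 ⇒ V=107.0435 exercise | (k=7,j=1): S=52.1370, (K−S)⁺=94.0030, hold=92.1077 ⇒ V=94.0030 exercise | (k=7,j=2): S=69.5272, (K−S)⁺=76.6128, hold=74.7175 ⇒ V=76.6128 exercise | (k=7,j=3): S=92.7179, (K−S)⁺=53.4221, hold=51.5269 ⇒ V=53.4221 exercise | (k=7,j=4): S=123.6437, (K−S)⁺=22.4963, hold=24.3897 ⇒ V=24.3897 continue | (k=7,j=5): S=164.8848, (K−S)⁺=0.0000, hold=5.2714 ⇒ V=5.2714 continue | (k=7,j=6): S=219.8818, (K−S)⁺=0.0000, hold=0.0000 ⇒ V=0.0000 continue | (k=7,j=7): S=293.2228, (K−S)⁺=0.0000, hold=0.0000 ⇒ V=0.0000 continue  boundary S*=92.7179
step 6: (k=6,j=0): S=45.1484, (K−S)⁺=100.9916, hold=99.0964 ⇒ V=100.9916 exercise | (k=6,j=1): S=60.2075, (K−S)⁺=85.9325, hold=84.0373 ⇒ V=85.9325 exercise | (k=6,j=2): S=80.2896, (K−S)⁺=65.8504, hold=63.9552 ⇒ V=65.8504 exercise | (k=6,j=3): S=107.0700, (K−S)⁺=39.0700, hold=38.1271 ⇒ V=39.0700 exercise | (k=6,j=4): S=142.7830, (K−S)⁺=3.3570, hold=14.4576 ⇒ V=14.4576 continue | (k=6,j=5): S=190.4079, (K−S)⁺=0.0000, hold=2.5517 ⇒ V=2.5517 continue | (k=6,j=6): S=253.9180, (K−S)⁺=0.0000, hold=0.0000 ⇒ V=0.0000 continue  boundary S*=107.0700
step 5: (k=5,j=0): S=52.1370, (K−S)⁺=94.0030, hold=92.1077 ⇒ V=94.0030 exercise | (k=5,j=1): S=69.5272, (K−S)⁺=76.6128, hold=74.7175 ⇒ V=76.6128 exercise | (k=5,j=2): S=92.7179, (K−S)⁺=53.4221, hold=51.5269 ⇒ V=53.4221 exercise | (k=5,j=3): S=123.6437, (K−S)⁺=22.4963, hold=26.1842 ⇒ V=26.1842 continue | (k=5,j=4): S=164.8848, (K−S)⁺=0.0000, hold=8.2819 ⇒ V=8.2819 continue | (k=5,j=5): S=219.8818, (K−S)⁺=0.0000, hold=1.2352 ⇒ V=1.2352 continue  boundary S*=92.7179
step 4: (k=4,j=0): S=60.2075, (K−S)⁺=85.9325, hold=84.0373 ⇒ V=85.9325 exercise | (k=4,j=1): S=80.2896, (K−S)⁺=65.8504, hold=63.9552 ⇒ V=65.8504 exercise | (k=4,j=2): S=107.0700, (K−S)⁺=39.0700, hold=39.0297 ⇒ V=39.0700 exercise | (k=4,j=3): S=142.7830, (K−S)⁺=3.3570, hold=16.8404 ⇒ V=16.8404 continue | (k=4,j=4): S=190.4079, (K−S)⁺=0.0000, hold=4.6303 ⇒ V=4.6303 continue  boundary S*=107.0700
step 3: (k=3,j=0): S=69.5272, (K−S)⁺=76.6128, hold=74.7175 ⇒ V=76.6128 exercise | (k=3,j=1): S=92.7179, (K−S)⁺=53.4221, hold=51.5269 ⇒ V=53.4221 exercise | (k=3,j=2): S=123.6437, (K−S)⁺=22.4963, hold=27.3827 ⇒ V=27.3827 continue | (k=3,j=3): S=164.8848, (K−S)⁺=0.0000, hold=10.4808 ⇒ V=10.4808 continue  boundary S*=92.7179
step 2: (k=2,j=0): S=80.2896, (K−S)⁺=65.8504, hold=63.9552 ⇒ V=65.8504 exercise | (k=2,j=1): S=107.0700, (K−S)⁺=39.0700, hold=39.6324 ⇒ V=39.6324 continue | (k=2,j=2): S=142.7830, (K−S)⁺=3.3570, hold=18.5265 ⇒ V=18.5265 continue  boundary S*=80.2896
step 1: (k=1,j=0): S=92.7179, (K−S)⁺=53.4221, hold=51.8098 ⇒ V=53.4221 exercise | (k=1,j=1): S=123.6437, (K−S)⁺=22.4963, hold=28.5030 ⇒ V=28.5030 continue  boundary S*=92.7179
step 0: (k=0,j=0): S=107.0700, (K−S)⁺=39.0700, hold=40.1959 ⇒ V=40.1959 continue  boundary S*=-

price = 40.1959
boundary = - 92.7179 80.2896 92.7179 107.0700 92.7179 107.0700 92.7179 107.0700
tree:
40.1959
53.4221 28.5030
65.8504 39.6324 18.5265
76.6128 53.4221 27.3827 10.4808
85.9325 65.8504 39.0700 16.8404 4.6303
94.0030 76.6128 53.4221 26.1842 8.2819 1.2352
100.9916 85.9325 65.8504 39.0700 14.4576 2.5517 0.0000
107.0435 94.0030 76.6128 53.4221 24.3897 5.2714 0.0000 0.0000
112.2842 100.9916 85.9325 65.8504 39.0700 10.8897 0.0000 0.0000 0.0000
116.8223 107.0435 94.0030 76.6128 53.4221 22.4963 0.0000 0.0000 0.0000 0.0000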